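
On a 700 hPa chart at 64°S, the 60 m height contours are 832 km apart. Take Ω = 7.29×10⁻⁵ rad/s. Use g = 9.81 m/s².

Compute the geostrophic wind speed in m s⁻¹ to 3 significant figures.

Coriolis parameter at 64°S:
f = 2Ω sin φ = 2 × 7.29×10⁻⁵ × sin 64° = 1.31×10⁻⁴ s⁻¹
Height gradient: |∂Z/∂n| = 60 m / 832000 m = 7.21×10⁻⁵
On a pressure surface, geostrophic balance gives V_g = (g/f)|∂Z/∂n|:
V_g = 9.81 × 7.21×10⁻⁵ / 1.31×10⁻⁴ = 5.40 m/s

5.40 m s⁻¹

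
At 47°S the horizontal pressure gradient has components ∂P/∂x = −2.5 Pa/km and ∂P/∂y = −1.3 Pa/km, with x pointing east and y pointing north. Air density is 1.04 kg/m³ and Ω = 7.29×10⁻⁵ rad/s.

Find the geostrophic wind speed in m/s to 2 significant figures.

25 m/s

Coriolis parameter at 47°S:
f = 2Ω sin φ = 2 × 7.29×10⁻⁵ × sin 47° = 1.07×10⁻⁴ s⁻¹
In the Southern Hemisphere f is negative: f = −1.07×10⁻⁴ s⁻¹.
Component geostrophic relations (x east, y north):
u_g = −(1/(fρ)) ∂P/∂y,  v_g = (1/(fρ)) ∂P/∂x
u_g = −(−1.3×10⁻³)/(−1.07×10⁻⁴ × 1.04) = −11.7 m/s;  v_g = (−2.5×10⁻³)/(−1.07×10⁻⁴ × 1.04) = 22.5 m/s
|V_g| = √(u_g² + v_g²) = 25.4 m/s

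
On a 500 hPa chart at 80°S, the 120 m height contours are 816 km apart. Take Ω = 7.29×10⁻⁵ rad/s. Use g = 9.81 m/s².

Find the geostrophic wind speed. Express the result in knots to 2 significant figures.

Coriolis parameter at 80°S:
f = 2Ω sin φ = 2 × 7.29×10⁻⁵ × sin 80° = 1.44×10⁻⁴ s⁻¹
Height gradient: |∂Z/∂n| = 120 m / 816000 m = 1.47×10⁻⁴
On a pressure surface, geostrophic balance gives V_g = (g/f)|∂Z/∂n|:
V_g = 9.81 × 1.47×10⁻⁴ / 1.44×10⁻⁴ = 10.0 m/s
Converting: 10.0 m/s × 1.944 = 20 knots

20 knots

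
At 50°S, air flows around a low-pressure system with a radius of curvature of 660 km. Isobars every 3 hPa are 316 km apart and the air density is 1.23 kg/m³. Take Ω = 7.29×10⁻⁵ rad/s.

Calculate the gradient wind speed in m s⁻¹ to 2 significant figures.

Coriolis parameter at 50°S:
f = 2Ω sin φ = 2 × 7.29×10⁻⁵ × sin 50° = 1.12×10⁻⁴ s⁻¹
Pressure gradient: |∂P/∂n| = 300 Pa / 316000 m = 9.49×10⁻⁴ Pa/m
Geostrophic speed: V_g = |∂P/∂n|/(fρ) = 9.49×10⁻⁴/(1.12×10⁻⁴ × 1.23) = 6.91 m/s
Around a low, centrifugal force acts outward with Coriolis, so pressure-gradient force balances both:
(1/ρ)|∂P/∂n| = fV + V²/R  →  V² + fR·V − fR·V_g = 0
With fR = 1.12×10⁻⁴ × 660×10³ m = 73.7 m/s:
V = [−fR + √((fR)² + 4 fR V_g)]/2 = [−73.7 + √(73.7² + 4×73.7×6.91)]/2 = 6.36 m/s
Subgeostrophic (V < V_g = 6.91 m/s), as expected around a low.

6.4 m s⁻¹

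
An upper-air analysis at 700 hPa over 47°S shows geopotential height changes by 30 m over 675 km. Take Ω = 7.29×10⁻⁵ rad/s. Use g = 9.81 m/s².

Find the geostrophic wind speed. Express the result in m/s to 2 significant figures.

Coriolis parameter at 47°S:
f = 2Ω sin φ = 2 × 7.29×10⁻⁵ × sin 47° = 1.07×10⁻⁴ s⁻¹
Height gradient: |∂Z/∂n| = 30 m / 675000 m = 4.44×10⁻⁵
On a pressure surface, geostrophic balance gives V_g = (g/f)|∂Z/∂n|:
V_g = 9.81 × 4.44×10⁻⁵ / 1.07×10⁻⁴ = 4.09 m/s

4.1 m/s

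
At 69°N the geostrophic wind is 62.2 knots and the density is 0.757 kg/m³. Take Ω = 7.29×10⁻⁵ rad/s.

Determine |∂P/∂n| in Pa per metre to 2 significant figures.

Coriolis parameter at 69°N:
f = 2Ω sin φ = 2 × 7.29×10⁻⁵ × sin 69° = 1.36×10⁻⁴ s⁻¹
Wind speed in SI: 62.2 knots = 32.0 m/s
Geostrophic balance rearranged: |∂P/∂n| = f ρ V_g
|∂P/∂n| = 1.36×10⁻⁴ × 0.757 × 32.0 = 3.30×10⁻³ Pa/m

3.3×10⁻³ Pa/m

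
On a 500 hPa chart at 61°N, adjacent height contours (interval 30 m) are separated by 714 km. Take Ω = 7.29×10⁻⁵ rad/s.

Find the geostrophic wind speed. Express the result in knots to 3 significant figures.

Coriolis parameter at 61°N:
f = 2Ω sin φ = 2 × 7.29×10⁻⁵ × sin 61° = 1.28×10⁻⁴ s⁻¹
Height gradient: |∂Z/∂n| = 30 m / 714000 m = 4.20×10⁻⁵
On a pressure surface, geostrophic balance gives V_g = (g/f)|∂Z/∂n|:
V_g = 9.81 × 4.20×10⁻⁵ / 1.28×10⁻⁴ = 3.23 m/s
Converting: 3.23 m/s × 1.944 = 6.28 knots

6.28 knots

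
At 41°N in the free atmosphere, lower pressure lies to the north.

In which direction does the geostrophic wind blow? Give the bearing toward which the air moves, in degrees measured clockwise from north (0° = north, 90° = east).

090°

The pressure-gradient force points toward the north (bearing 000°).
Geostrophic balance: in the Northern Hemisphere the Coriolis force deflects motion to the right, so the geostrophic wind blows 90° to the right of the pressure-gradient force (low pressure on the left).
Rotating 000° by 90° clockwise gives 090° — the wind blows toward the east.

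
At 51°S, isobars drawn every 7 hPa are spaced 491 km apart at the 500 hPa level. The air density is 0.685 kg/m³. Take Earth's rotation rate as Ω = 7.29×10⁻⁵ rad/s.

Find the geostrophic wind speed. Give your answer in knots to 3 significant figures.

Coriolis parameter at 51°S:
f = 2Ω sin φ = 2 × 7.29×10⁻⁵ × sin 51° = 1.13×10⁻⁴ s⁻¹
Pressure gradient: |∂P/∂n| = 700 Pa / 491000 m = 1.43×10⁻³ Pa/m
Geostrophic balance (pressure-gradient force = Coriolis force):
V_g = (1/(fρ)) |∂P/∂n| = 1.43×10⁻³ / (1.13×10⁻⁴ × 0.685) = 18.4 m/s
Converting: 18.4 m/s × 1.944 = 35.7 knots

35.7 knots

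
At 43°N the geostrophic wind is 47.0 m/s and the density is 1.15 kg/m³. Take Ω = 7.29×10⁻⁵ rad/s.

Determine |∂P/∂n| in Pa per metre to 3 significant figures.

Coriolis parameter at 43°N:
f = 2Ω sin φ = 2 × 7.29×10⁻⁵ × sin 43° = 9.94×10⁻⁵ s⁻¹
Geostrophic balance rearranged: |∂P/∂n| = f ρ V_g
|∂P/∂n| = 9.94×10⁻⁵ × 1.15 × 47.0 = 5.37×10⁻³ Pa/m

5.37×10⁻³ Pa/m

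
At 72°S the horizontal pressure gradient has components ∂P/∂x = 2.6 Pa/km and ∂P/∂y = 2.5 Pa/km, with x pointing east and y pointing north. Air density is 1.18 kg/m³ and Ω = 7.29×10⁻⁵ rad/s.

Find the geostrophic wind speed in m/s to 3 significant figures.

Coriolis parameter at 72°S:
f = 2Ω sin φ = 2 × 7.29×10⁻⁵ × sin 72° = 1.39×10⁻⁴ s⁻¹
In the Southern Hemisphere f is negative: f = −1.39×10⁻⁴ s⁻¹.
Component geostrophic relations (x east, y north):
u_g = −(1/(fρ)) ∂P/∂y,  v_g = (1/(fρ)) ∂P/∂x
u_g = −(2.5×10⁻³)/(−1.39×10⁻⁴ × 1.18) = 15.3 m/s;  v_g = (2.6×10⁻³)/(−1.39×10⁻⁴ × 1.18) = −15.9 m/s
|V_g| = √(u_g² + v_g²) = 22.0 m/s

22.0 m/s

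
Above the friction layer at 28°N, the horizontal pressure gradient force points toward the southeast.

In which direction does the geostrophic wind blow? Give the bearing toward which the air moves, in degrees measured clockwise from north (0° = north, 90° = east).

The pressure-gradient force points toward the southeast (bearing 135°).
Geostrophic balance: in the Northern Hemisphere the Coriolis force deflects motion to the right, so the geostrophic wind blows 90° to the right of the pressure-gradient force (low pressure on the left).
Rotating 135° by 90° clockwise gives 225° — the wind blows toward the southwest.

225°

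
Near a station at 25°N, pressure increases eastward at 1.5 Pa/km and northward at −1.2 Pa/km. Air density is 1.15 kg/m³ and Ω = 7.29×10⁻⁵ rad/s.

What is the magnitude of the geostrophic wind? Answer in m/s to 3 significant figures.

Coriolis parameter at 25°N:
f = 2Ω sin φ = 2 × 7.29×10⁻⁵ × sin 25° = 6.16×10⁻⁵ s⁻¹
Component geostrophic relations (x east, y north):
u_g = −(1/(fρ)) ∂P/∂y,  v_g = (1/(fρ)) ∂P/∂x
u_g = −(−1.2×10⁻³)/(6.16×10⁻⁵ × 1.15) = 16.9 m/s;  v_g = (1.5×10⁻³)/(6.16×10⁻⁵ × 1.15) = 21.2 m/s
|V_g| = √(u_g² + v_g²) = 27.1 m/s

27.1 m/s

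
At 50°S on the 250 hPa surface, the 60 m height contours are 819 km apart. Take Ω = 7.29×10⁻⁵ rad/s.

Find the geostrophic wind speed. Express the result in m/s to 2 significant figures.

Coriolis parameter at 50°S:
f = 2Ω sin φ = 2 × 7.29×10⁻⁵ × sin 50° = 1.12×10⁻⁴ s⁻¹
Height gradient: |∂Z/∂n| = 60 m / 819000 m = 7.33×10⁻⁵
On a pressure surface, geostrophic balance gives V_g = (g/f)|∂Z/∂n|:
V_g = 9.81 × 7.33×10⁻⁵ / 1.12×10⁻⁴ = 6.43 m/s

6.4 m/s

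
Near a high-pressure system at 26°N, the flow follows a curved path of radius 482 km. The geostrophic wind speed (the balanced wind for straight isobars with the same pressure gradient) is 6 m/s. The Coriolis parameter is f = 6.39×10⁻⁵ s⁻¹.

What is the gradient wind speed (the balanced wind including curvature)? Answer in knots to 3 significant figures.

15.9 knots

Around a high, pressure-gradient force acts outward with centrifugal, so Coriolis balances both:
fV = (1/ρ)|∂P/∂n| + V²/R  →  V² − fR·V + fR·V_g = 0
With fR = 6.39×10⁻⁵ × 482×10³ m = 30.8 m/s:
V = [fR − √((fR)² − 4 fR V_g)]/2 = [30.8 − √(30.8² − 4×30.8×6)]/2 = 8.16 m/s
Supergeostrophic (V > V_g = 6 m/s), as expected around a high.
Converting: 8.16 m/s × 1.944 = 15.9 knots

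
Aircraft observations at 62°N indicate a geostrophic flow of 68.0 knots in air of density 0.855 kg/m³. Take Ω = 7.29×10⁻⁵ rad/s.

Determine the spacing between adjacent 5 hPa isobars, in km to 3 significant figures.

Coriolis parameter at 62°N:
f = 2Ω sin φ = 2 × 7.29×10⁻⁵ × sin 62° = 1.29×10⁻⁴ s⁻¹
Wind speed in SI: 68.0 knots = 35.0 m/s
Geostrophic balance rearranged: |∂P/∂n| = f ρ V_g
|∂P/∂n| = 1.29×10⁻⁴ × 0.855 × 35.0 = 3.85×10⁻³ Pa/m
Isobar spacing: Δn = ΔP/|∂P/∂n| = 500 Pa / 3.85×10⁻³ Pa/m = 129857 m ≈ 130 km

130 km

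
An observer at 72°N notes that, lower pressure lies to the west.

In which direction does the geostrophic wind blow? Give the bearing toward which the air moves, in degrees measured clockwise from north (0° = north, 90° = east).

The pressure-gradient force points toward the west (bearing 270°).
Geostrophic balance: in the Northern Hemisphere the Coriolis force deflects motion to the right, so the geostrophic wind blows 90° to the right of the pressure-gradient force (low pressure on the left).
Rotating 270° by 90° clockwise gives 000° — the wind blows toward the north.

000°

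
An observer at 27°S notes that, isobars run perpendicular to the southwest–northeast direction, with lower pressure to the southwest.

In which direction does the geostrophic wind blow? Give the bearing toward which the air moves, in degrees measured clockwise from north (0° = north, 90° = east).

The pressure-gradient force points toward the southwest (bearing 225°).
Geostrophic balance: in the Southern Hemisphere the Coriolis force deflects motion to the left, so the geostrophic wind blows 90° to the left of the pressure-gradient force (low pressure on the right).
Rotating 225° by 90° counterclockwise gives 135° — the wind blows toward the southeast.

135°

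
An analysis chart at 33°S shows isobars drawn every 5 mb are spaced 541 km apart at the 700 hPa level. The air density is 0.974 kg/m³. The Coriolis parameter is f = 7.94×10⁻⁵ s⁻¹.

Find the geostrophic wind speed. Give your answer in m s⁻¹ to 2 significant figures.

Pressure gradient: |∂P/∂n| = 500 Pa / 541000 m = 9.24×10⁻⁴ Pa/m
Geostrophic balance (pressure-gradient force = Coriolis force):
V_g = (1/(fρ)) |∂P/∂n| = 9.24×10⁻⁴ / (7.94×10⁻⁵ × 0.974) = 12.0 m/s

12 m s⁻¹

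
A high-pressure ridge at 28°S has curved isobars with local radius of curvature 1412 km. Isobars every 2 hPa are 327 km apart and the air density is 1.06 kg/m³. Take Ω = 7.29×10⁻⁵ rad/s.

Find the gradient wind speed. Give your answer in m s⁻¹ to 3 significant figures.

9.33 m s⁻¹

Coriolis parameter at 28°S:
f = 2Ω sin φ = 2 × 7.29×10⁻⁵ × sin 28° = 6.84×10⁻⁵ s⁻¹
Pressure gradient: |∂P/∂n| = 200 Pa / 327000 m = 6.12×10⁻⁴ Pa/m
Geostrophic speed: V_g = |∂P/∂n|/(fρ) = 6.12×10⁻⁴/(6.84×10⁻⁵ × 1.06) = 8.43 m/s
Around a high, pressure-gradient force acts outward with centrifugal, so Coriolis balances both:
fV = (1/ρ)|∂P/∂n| + V²/R  →  V² − fR·V + fR·V_g = 0
With fR = 6.84×10⁻⁵ × 1412×10³ m = 96.6 m/s:
V = [fR − √((fR)² − 4 fR V_g)]/2 = [96.6 − √(96.6² − 4×96.6×8.43)]/2 = 9.33 m/s
Supergeostrophic (V > V_g = 8.43 m/s), as expected around a high.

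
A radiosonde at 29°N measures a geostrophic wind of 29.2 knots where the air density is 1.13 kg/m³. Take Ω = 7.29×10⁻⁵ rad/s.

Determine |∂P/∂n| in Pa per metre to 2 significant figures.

Coriolis parameter at 29°N:
f = 2Ω sin φ = 2 × 7.29×10⁻⁵ × sin 29° = 7.07×10⁻⁵ s⁻¹
Wind speed in SI: 29.2 knots = 15.0 m/s
Geostrophic balance rearranged: |∂P/∂n| = f ρ V_g
|∂P/∂n| = 7.07×10⁻⁵ × 1.13 × 15.0 = 1.20×10⁻³ Pa/m

1.2×10⁻³ Pa/m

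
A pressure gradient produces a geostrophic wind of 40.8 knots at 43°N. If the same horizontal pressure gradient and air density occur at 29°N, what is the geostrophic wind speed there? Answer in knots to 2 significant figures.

57 knots

With the same pressure gradient and density, V_g ∝ 1/f ∝ 1/sin φ.
V₂ = V₁ · sin φ₁ / sin φ₂ = 40.8 × sin 43° / sin 29°
V₂ = 40.8 × 0.6820/0.4848 = 57 knots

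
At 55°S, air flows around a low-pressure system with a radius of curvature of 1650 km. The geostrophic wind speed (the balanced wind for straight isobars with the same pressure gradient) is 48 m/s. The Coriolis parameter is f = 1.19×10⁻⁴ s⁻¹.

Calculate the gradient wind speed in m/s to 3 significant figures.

39.9 m/s

Around a low, centrifugal force acts outward with Coriolis, so pressure-gradient force balances both:
(1/ρ)|∂P/∂n| = fV + V²/R  →  V² + fR·V − fR·V_g = 0
With fR = 1.19×10⁻⁴ × 1650×10³ m = 196 m/s:
V = [−fR + √((fR)² + 4 fR V_g)]/2 = [−196 + √(196² + 4×196×48)]/2 = 39.9 m/s
Subgeostrophic (V < V_g = 48 m/s), as expected around a low.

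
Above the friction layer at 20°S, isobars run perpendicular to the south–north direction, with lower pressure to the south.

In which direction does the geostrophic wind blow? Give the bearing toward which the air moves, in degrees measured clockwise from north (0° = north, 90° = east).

The pressure-gradient force points toward the south (bearing 180°).
Geostrophic balance: in the Southern Hemisphere the Coriolis force deflects motion to the left, so the geostrophic wind blows 90° to the left of the pressure-gradient force (low pressure on the right).
Rotating 180° by 90° counterclockwise gives 090° — the wind blows toward the east.

090°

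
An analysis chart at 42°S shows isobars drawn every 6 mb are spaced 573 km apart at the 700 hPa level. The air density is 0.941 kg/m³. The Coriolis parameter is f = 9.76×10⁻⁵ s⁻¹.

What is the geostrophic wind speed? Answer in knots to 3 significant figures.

Pressure gradient: |∂P/∂n| = 600 Pa / 573000 m = 1.05×10⁻³ Pa/m
Geostrophic balance (pressure-gradient force = Coriolis force):
V_g = (1/(fρ)) |∂P/∂n| = 1.05×10⁻³ / (9.76×10⁻⁵ × 0.941) = 11.4 m/s
Converting: 11.4 m/s × 1.944 = 22.2 knots

22.2 knots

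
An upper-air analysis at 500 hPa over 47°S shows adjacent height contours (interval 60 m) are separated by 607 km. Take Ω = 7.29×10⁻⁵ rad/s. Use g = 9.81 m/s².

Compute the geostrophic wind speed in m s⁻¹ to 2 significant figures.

9.1 m s⁻¹

Coriolis parameter at 47°S:
f = 2Ω sin φ = 2 × 7.29×10⁻⁵ × sin 47° = 1.07×10⁻⁴ s⁻¹
Height gradient: |∂Z/∂n| = 60 m / 607000 m = 9.88×10⁻⁵
On a pressure surface, geostrophic balance gives V_g = (g/f)|∂Z/∂n|:
V_g = 9.81 × 9.88×10⁻⁵ / 1.07×10⁻⁴ = 9.09 m/s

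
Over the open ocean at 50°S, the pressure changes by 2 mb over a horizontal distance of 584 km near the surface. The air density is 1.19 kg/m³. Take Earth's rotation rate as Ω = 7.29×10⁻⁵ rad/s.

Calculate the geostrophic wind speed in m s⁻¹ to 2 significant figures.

Coriolis parameter at 50°S:
f = 2Ω sin φ = 2 × 7.29×10⁻⁵ × sin 50° = 1.12×10⁻⁴ s⁻¹
Pressure gradient: |∂P/∂n| = 200 Pa / 584000 m = 3.42×10⁻⁴ Pa/m
Geostrophic balance (pressure-gradient force = Coriolis force):
V_g = (1/(fρ)) |∂P/∂n| = 3.42×10⁻⁴ / (1.12×10⁻⁴ × 1.19) = 2.58 m/s

2.6 m s⁻¹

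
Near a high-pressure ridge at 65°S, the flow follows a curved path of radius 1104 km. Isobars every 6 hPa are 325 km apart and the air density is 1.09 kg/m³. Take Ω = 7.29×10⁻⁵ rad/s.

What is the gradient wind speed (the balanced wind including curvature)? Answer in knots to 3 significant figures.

Coriolis parameter at 65°S:
f = 2Ω sin φ = 2 × 7.29×10⁻⁵ × sin 65° = 1.32×10⁻⁴ s⁻¹
Pressure gradient: |∂P/∂n| = 600 Pa / 325000 m = 1.85×10⁻³ Pa/m
Geostrophic speed: V_g = |∂P/∂n|/(fρ) = 1.85×10⁻³/(1.32×10⁻⁴ × 1.09) = 12.8 m/s
Around a high, pressure-gradient force acts outward with centrifugal, so Coriolis balances both:
fV = (1/ρ)|∂P/∂n| + V²/R  →  V² − fR·V + fR·V_g = 0
With fR = 1.32×10⁻⁴ × 1104×10³ m = 146 m/s:
V = [fR − √((fR)² − 4 fR V_g)]/2 = [146 − √(146² − 4×146×12.8)]/2 = 14.2 m/s
Supergeostrophic (V > V_g = 12.8 m/s), as expected around a high.
Converting: 14.2 m/s × 1.944 = 27.6 knots

27.6 knots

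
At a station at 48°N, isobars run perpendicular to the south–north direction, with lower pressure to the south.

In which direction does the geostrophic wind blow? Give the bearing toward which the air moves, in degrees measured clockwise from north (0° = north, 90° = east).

270°

The pressure-gradient force points toward the south (bearing 180°).
Geostrophic balance: in the Northern Hemisphere the Coriolis force deflects motion to the right, so the geostrophic wind blows 90° to the right of the pressure-gradient force (low pressure on the left).
Rotating 180° by 90° clockwise gives 270° — the wind blows toward the west.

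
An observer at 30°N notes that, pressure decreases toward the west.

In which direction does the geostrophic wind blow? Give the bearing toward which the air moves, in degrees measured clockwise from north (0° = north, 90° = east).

000°

The pressure-gradient force points toward the west (bearing 270°).
Geostrophic balance: in the Northern Hemisphere the Coriolis force deflects motion to the right, so the geostrophic wind blows 90° to the right of the pressure-gradient force (low pressure on the left).
Rotating 270° by 90° clockwise gives 000° — the wind blows toward the north.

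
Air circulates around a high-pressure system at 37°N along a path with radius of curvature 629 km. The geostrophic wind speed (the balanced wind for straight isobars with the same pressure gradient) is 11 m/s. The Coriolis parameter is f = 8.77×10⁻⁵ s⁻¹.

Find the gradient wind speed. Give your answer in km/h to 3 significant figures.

Around a high, pressure-gradient force acts outward with centrifugal, so Coriolis balances both:
fV = (1/ρ)|∂P/∂n| + V²/R  →  V² − fR·V + fR·V_g = 0
With fR = 8.77×10⁻⁵ × 629×10³ m = 55.2 m/s:
V = [fR − √((fR)² − 4 fR V_g)]/2 = [55.2 − √(55.2² − 4×55.2×11)]/2 = 15.2 m/s
Supergeostrophic (V > V_g = 11 m/s), as expected around a high.
Converting: 15.2 m/s × 3.6 = 54.6 km/h

54.6 km/h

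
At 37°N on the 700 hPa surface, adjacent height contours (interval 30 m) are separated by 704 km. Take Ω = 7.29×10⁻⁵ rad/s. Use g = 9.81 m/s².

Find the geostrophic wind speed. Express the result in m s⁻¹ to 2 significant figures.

Coriolis parameter at 37°N:
f = 2Ω sin φ = 2 × 7.29×10⁻⁵ × sin 37° = 8.77×10⁻⁵ s⁻¹
Height gradient: |∂Z/∂n| = 30 m / 704000 m = 4.26×10⁻⁵
On a pressure surface, geostrophic balance gives V_g = (g/f)|∂Z/∂n|:
V_g = 9.81 × 4.26×10⁻⁵ / 8.77×10⁻⁵ = 4.76 m/s

4.8 m s⁻¹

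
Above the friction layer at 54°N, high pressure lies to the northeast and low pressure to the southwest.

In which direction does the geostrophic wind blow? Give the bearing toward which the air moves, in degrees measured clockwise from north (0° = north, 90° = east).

The pressure-gradient force points toward the southwest (bearing 225°).
Geostrophic balance: in the Northern Hemisphere the Coriolis force deflects motion to the right, so the geostrophic wind blows 90° to the right of the pressure-gradient force (low pressure on the left).
Rotating 225° by 90° clockwise gives 315° — the wind blows toward the northwest.

315°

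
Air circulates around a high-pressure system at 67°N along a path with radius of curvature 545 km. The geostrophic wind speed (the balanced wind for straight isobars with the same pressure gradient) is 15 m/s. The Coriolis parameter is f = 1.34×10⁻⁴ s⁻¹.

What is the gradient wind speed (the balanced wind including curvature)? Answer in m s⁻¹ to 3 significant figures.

21.1 m s⁻¹

Around a high, pressure-gradient force acts outward with centrifugal, so Coriolis balances both:
fV = (1/ρ)|∂P/∂n| + V²/R  →  V² − fR·V + fR·V_g = 0
With fR = 1.34×10⁻⁴ × 545×10³ m = 73.0 m/s:
V = [fR − √((fR)² − 4 fR V_g)]/2 = [73.0 − √(73.0² − 4×73.0×15)]/2 = 21.1 m/s
Supergeostrophic (V > V_g = 15 m/s), as expected around a high.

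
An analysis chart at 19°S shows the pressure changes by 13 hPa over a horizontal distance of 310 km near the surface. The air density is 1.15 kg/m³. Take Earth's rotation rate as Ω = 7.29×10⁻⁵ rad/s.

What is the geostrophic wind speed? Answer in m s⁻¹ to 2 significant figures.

77 m s⁻¹

Coriolis parameter at 19°S:
f = 2Ω sin φ = 2 × 7.29×10⁻⁵ × sin 19° = 4.75×10⁻⁵ s⁻¹
Pressure gradient: |∂P/∂n| = 1300 Pa / 310000 m = 4.19×10⁻³ Pa/m
Geostrophic balance (pressure-gradient force = Coriolis force):
V_g = (1/(fρ)) |∂P/∂n| = 4.19×10⁻³ / (4.75×10⁻⁵ × 1.15) = 76.8 m/s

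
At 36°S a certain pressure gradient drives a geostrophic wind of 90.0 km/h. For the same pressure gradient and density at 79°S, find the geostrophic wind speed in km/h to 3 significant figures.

53.9 km/h

With the same pressure gradient and density, V_g ∝ 1/f ∝ 1/sin φ.
V₂ = V₁ · sin φ₁ / sin φ₂ = 90.0 × sin 36° / sin 79°
V₂ = 90.0 × 0.5878/0.9816 = 53.9 km/h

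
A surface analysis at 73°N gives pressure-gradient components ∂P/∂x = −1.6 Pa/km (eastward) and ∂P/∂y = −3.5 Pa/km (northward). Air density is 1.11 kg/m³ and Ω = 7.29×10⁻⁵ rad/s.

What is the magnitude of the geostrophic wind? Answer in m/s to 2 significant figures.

Coriolis parameter at 73°N:
f = 2Ω sin φ = 2 × 7.29×10⁻⁵ × sin 73° = 1.39×10⁻⁴ s⁻¹
Component geostrophic relations (x east, y north):
u_g = −(1/(fρ)) ∂P/∂y,  v_g = (1/(fρ)) ∂P/∂x
u_g = −(−3.5×10⁻³)/(1.39×10⁻⁴ × 1.11) = 22.6 m/s;  v_g = (−1.6×10⁻³)/(1.39×10⁻⁴ × 1.11) = −10.3 m/s
|V_g| = √(u_g² + v_g²) = 24.9 m/s

25 m/s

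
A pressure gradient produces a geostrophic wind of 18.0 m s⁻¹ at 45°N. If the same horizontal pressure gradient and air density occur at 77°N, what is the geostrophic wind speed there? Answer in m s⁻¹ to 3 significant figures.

13.1 m s⁻¹

With the same pressure gradient and density, V_g ∝ 1/f ∝ 1/sin φ.
V₂ = V₁ · sin φ₁ / sin φ₂ = 18.0 × sin 45° / sin 77°
V₂ = 18.0 × 0.7071/0.9744 = 13.1 m s⁻¹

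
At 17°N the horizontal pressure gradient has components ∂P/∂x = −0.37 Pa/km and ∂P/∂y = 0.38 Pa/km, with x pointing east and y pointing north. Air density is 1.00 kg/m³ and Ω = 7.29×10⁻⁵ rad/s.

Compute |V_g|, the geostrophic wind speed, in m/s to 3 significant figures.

12.4 m/s

Coriolis parameter at 17°N:
f = 2Ω sin φ = 2 × 7.29×10⁻⁵ × sin 17° = 4.26×10⁻⁵ s⁻¹
Component geostrophic relations (x east, y north):
u_g = −(1/(fρ)) ∂P/∂y,  v_g = (1/(fρ)) ∂P/∂x
u_g = −(0.38×10⁻³)/(4.26×10⁻⁵ × 1.00) = −8.91 m/s;  v_g = (−0.37×10⁻³)/(4.26×10⁻⁵ × 1.00) = −8.68 m/s
|V_g| = √(u_g² + v_g²) = 12.4 m/s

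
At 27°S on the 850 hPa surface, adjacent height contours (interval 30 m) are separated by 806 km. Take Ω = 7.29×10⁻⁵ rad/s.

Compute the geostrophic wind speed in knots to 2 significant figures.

Coriolis parameter at 27°S:
f = 2Ω sin φ = 2 × 7.29×10⁻⁵ × sin 27° = 6.62×10⁻⁵ s⁻¹
Height gradient: |∂Z/∂n| = 30 m / 806000 m = 3.72×10⁻⁵
On a pressure surface, geostrophic balance gives V_g = (g/f)|∂Z/∂n|:
V_g = 9.81 × 3.72×10⁻⁵ / 6.62×10⁻⁵ = 5.52 m/s
Converting: 5.52 m/s × 1.944 = 11 knots

11 knots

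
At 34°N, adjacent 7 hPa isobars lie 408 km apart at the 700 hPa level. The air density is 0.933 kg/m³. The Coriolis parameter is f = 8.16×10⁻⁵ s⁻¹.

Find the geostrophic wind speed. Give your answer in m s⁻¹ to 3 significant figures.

Pressure gradient: |∂P/∂n| = 700 Pa / 408000 m = 1.72×10⁻³ Pa/m
Geostrophic balance (pressure-gradient force = Coriolis force):
V_g = (1/(fρ)) |∂P/∂n| = 1.72×10⁻³ / (8.16×10⁻⁵ × 0.933) = 22.5 m/s

22.5 m s⁻¹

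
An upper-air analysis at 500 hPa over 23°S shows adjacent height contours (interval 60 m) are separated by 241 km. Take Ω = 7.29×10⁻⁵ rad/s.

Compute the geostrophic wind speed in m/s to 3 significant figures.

42.9 m/s

Coriolis parameter at 23°S:
f = 2Ω sin φ = 2 × 7.29×10⁻⁵ × sin 23° = 5.70×10⁻⁵ s⁻¹
Height gradient: |∂Z/∂n| = 60 m / 241000 m = 2.49×10⁻⁴
On a pressure surface, geostrophic balance gives V_g = (g/f)|∂Z/∂n|:
V_g = 9.81 × 2.49×10⁻⁴ / 5.70×10⁻⁵ = 42.9 m/s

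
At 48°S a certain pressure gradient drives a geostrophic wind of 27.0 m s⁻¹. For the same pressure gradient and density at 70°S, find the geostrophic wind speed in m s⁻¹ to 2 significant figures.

21 m s⁻¹

With the same pressure gradient and density, V_g ∝ 1/f ∝ 1/sin φ.
V₂ = V₁ · sin φ₁ / sin φ₂ = 27.0 × sin 48° / sin 70°
V₂ = 27.0 × 0.7431/0.9397 = 21 m s⁻¹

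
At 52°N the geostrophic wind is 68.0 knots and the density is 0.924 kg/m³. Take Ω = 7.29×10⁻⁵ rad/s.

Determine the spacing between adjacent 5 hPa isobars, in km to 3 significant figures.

Coriolis parameter at 52°N:
f = 2Ω sin φ = 2 × 7.29×10⁻⁵ × sin 52° = 1.15×10⁻⁴ s⁻¹
Wind speed in SI: 68.0 knots = 35.0 m/s
Geostrophic balance rearranged: |∂P/∂n| = f ρ V_g
|∂P/∂n| = 1.15×10⁻⁴ × 0.924 × 35.0 = 3.71×10⁻³ Pa/m
Isobar spacing: Δn = ΔP/|∂P/∂n| = 500 Pa / 3.71×10⁻³ Pa/m = 134636 m ≈ 135 km

135 km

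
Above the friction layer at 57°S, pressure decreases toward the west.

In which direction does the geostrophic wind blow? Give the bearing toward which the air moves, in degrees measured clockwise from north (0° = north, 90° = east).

180°

The pressure-gradient force points toward the west (bearing 270°).
Geostrophic balance: in the Southern Hemisphere the Coriolis force deflects motion to the left, so the geostrophic wind blows 90° to the left of the pressure-gradient force (low pressure on the right).
Rotating 270° by 90° counterclockwise gives 180° — the wind blows toward the south.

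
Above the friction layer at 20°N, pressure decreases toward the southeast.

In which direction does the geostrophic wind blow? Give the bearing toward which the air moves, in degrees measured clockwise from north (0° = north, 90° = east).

The pressure-gradient force points toward the southeast (bearing 135°).
Geostrophic balance: in the Northern Hemisphere the Coriolis force deflects motion to the right, so the geostrophic wind blows 90° to the right of the pressure-gradient force (low pressure on the left).
Rotating 135° by 90° clockwise gives 225° — the wind blows toward the southwest.

225°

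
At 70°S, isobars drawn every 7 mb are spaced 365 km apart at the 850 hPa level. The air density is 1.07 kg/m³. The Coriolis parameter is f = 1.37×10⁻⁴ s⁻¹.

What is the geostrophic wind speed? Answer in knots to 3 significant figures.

Pressure gradient: |∂P/∂n| = 700 Pa / 365000 m = 1.92×10⁻³ Pa/m
Geostrophic balance (pressure-gradient force = Coriolis force):
V_g = (1/(fρ)) |∂P/∂n| = 1.92×10⁻³ / (1.37×10⁻⁴ × 1.07) = 13.1 m/s
Converting: 13.1 m/s × 1.944 = 25.4 knots

25.4 knots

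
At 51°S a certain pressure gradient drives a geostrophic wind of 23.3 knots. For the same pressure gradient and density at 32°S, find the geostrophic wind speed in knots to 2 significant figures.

With the same pressure gradient and density, V_g ∝ 1/f ∝ 1/sin φ.
V₂ = V₁ · sin φ₁ / sin φ₂ = 23.3 × sin 51° / sin 32°
V₂ = 23.3 × 0.7771/0.5299 = 34 knots

34 knots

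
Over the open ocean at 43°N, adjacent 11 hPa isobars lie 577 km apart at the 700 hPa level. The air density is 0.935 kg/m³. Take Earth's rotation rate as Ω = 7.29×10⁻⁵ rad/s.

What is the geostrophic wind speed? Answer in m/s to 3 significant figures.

Coriolis parameter at 43°N:
f = 2Ω sin φ = 2 × 7.29×10⁻⁵ × sin 43° = 9.94×10⁻⁵ s⁻¹
Pressure gradient: |∂P/∂n| = 1100 Pa / 577000 m = 1.91×10⁻³ Pa/m
Geostrophic balance (pressure-gradient force = Coriolis force):
V_g = (1/(fρ)) |∂P/∂n| = 1.91×10⁻³ / (9.94×10⁻⁵ × 0.935) = 20.5 m/s

20.5 m/s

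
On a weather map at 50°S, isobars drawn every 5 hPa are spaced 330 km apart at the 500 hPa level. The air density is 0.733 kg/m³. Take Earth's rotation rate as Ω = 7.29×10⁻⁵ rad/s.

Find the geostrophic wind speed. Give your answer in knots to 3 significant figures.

36.0 knots

Coriolis parameter at 50°S:
f = 2Ω sin φ = 2 × 7.29×10⁻⁵ × sin 50° = 1.12×10⁻⁴ s⁻¹
Pressure gradient: |∂P/∂n| = 500 Pa / 330000 m = 1.52×10⁻³ Pa/m
Geostrophic balance (pressure-gradient force = Coriolis force):
V_g = (1/(fρ)) |∂P/∂n| = 1.52×10⁻³ / (1.12×10⁻⁴ × 0.733) = 18.5 m/s
Converting: 18.5 m/s × 1.944 = 36.0 knots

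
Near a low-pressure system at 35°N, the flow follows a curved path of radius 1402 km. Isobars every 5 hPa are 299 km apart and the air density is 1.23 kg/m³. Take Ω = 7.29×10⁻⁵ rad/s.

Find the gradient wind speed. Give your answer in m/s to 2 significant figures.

Coriolis parameter at 35°N:
f = 2Ω sin φ = 2 × 7.29×10⁻⁵ × sin 35° = 8.36×10⁻⁵ s⁻¹
Pressure gradient: |∂P/∂n| = 500 Pa / 299000 m = 1.67×10⁻³ Pa/m
Geostrophic speed: V_g = |∂P/∂n|/(fρ) = 1.67×10⁻³/(8.36×10⁻⁵ × 1.23) = 16.3 m/s
Around a low, centrifugal force acts outward with Coriolis, so pressure-gradient force balances both:
(1/ρ)|∂P/∂n| = fV + V²/R  →  V² + fR·V − fR·V_g = 0
With fR = 8.36×10⁻⁵ × 1402×10³ m = 117 m/s:
V = [−fR + √((fR)² + 4 fR V_g)]/2 = [−117 + √(117² + 4×117×16.3)]/2 = 14.5 m/s
Subgeostrophic (V < V_g = 16.3 m/s), as expected around a low.

14 m/s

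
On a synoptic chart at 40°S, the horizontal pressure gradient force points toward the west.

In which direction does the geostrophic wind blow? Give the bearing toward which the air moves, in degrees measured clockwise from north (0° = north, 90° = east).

180°

The pressure-gradient force points toward the west (bearing 270°).
Geostrophic balance: in the Southern Hemisphere the Coriolis force deflects motion to the left, so the geostrophic wind blows 90° to the left of the pressure-gradient force (low pressure on the right).
Rotating 270° by 90° counterclockwise gives 180° — the wind blows toward the south.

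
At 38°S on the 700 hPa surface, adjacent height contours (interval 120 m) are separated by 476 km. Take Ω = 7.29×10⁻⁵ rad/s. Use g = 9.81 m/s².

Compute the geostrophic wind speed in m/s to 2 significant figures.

28 m/s

Coriolis parameter at 38°S:
f = 2Ω sin φ = 2 × 7.29×10⁻⁵ × sin 38° = 8.98×10⁻⁵ s⁻¹
Height gradient: |∂Z/∂n| = 120 m / 476000 m = 2.52×10⁻⁴
On a pressure surface, geostrophic balance gives V_g = (g/f)|∂Z/∂n|:
V_g = 9.81 × 2.52×10⁻⁴ / 8.98×10⁻⁵ = 27.6 m/s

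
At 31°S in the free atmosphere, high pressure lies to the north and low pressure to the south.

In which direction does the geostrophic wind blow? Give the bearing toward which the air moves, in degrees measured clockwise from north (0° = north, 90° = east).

The pressure-gradient force points toward the south (bearing 180°).
Geostrophic balance: in the Southern Hemisphere the Coriolis force deflects motion to the left, so the geostrophic wind blows 90° to the left of the pressure-gradient force (low pressure on the right).
Rotating 180° by 90° counterclockwise gives 090° — the wind blows toward the east.

090°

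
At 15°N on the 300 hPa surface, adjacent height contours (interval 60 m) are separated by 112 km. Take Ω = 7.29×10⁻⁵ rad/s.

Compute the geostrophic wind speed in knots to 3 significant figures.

271 knots

Coriolis parameter at 15°N:
f = 2Ω sin φ = 2 × 7.29×10⁻⁵ × sin 15° = 3.77×10⁻⁵ s⁻¹
Height gradient: |∂Z/∂n| = 60 m / 112000 m = 5.36×10⁻⁴
On a pressure surface, geostrophic balance gives V_g = (g/f)|∂Z/∂n|:
V_g = 9.81 × 5.36×10⁻⁴ / 3.77×10⁻⁵ = 139 m/s
Converting: 139 m/s × 1.944 = 271 knots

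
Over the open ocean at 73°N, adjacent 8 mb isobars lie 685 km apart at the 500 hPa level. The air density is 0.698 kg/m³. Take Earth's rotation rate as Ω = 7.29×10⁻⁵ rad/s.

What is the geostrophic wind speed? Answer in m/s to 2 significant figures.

12 m/s

Coriolis parameter at 73°N:
f = 2Ω sin φ = 2 × 7.29×10⁻⁵ × sin 73° = 1.39×10⁻⁴ s⁻¹
Pressure gradient: |∂P/∂n| = 800 Pa / 685000 m = 1.17×10⁻³ Pa/m
Geostrophic balance (pressure-gradient force = Coriolis force):
V_g = (1/(fρ)) |∂P/∂n| = 1.17×10⁻³ / (1.39×10⁻⁴ × 0.698) = 12.0 m/s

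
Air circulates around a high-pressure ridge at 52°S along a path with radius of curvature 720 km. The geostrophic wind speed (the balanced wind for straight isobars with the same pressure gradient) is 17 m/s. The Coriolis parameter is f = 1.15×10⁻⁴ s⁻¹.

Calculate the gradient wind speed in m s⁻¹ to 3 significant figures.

23.9 m s⁻¹

Around a high, pressure-gradient force acts outward with centrifugal, so Coriolis balances both:
fV = (1/ρ)|∂P/∂n| + V²/R  →  V² − fR·V + fR·V_g = 0
With fR = 1.15×10⁻⁴ × 720×10³ m = 82.8 m/s:
V = [fR − √((fR)² − 4 fR V_g)]/2 = [82.8 − √(82.8² − 4×82.8×17)]/2 = 23.9 m/s
Supergeostrophic (V > V_g = 17 m/s), as expected around a high.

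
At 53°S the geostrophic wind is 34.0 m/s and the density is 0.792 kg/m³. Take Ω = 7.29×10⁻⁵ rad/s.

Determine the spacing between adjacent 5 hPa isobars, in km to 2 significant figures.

160 km

Coriolis parameter at 53°S:
f = 2Ω sin φ = 2 × 7.29×10⁻⁵ × sin 53° = 1.16×10⁻⁴ s⁻¹
Geostrophic balance rearranged: |∂P/∂n| = f ρ V_g
|∂P/∂n| = 1.16×10⁻⁴ × 0.792 × 34.0 = 3.14×10⁻³ Pa/m
Isobar spacing: Δn = ΔP/|∂P/∂n| = 500 Pa / 3.14×10⁻³ Pa/m = 159463 m ≈ 160 km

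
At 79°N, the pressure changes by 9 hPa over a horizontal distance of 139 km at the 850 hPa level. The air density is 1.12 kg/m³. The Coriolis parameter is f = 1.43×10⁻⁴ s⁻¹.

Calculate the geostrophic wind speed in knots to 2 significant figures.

Pressure gradient: |∂P/∂n| = 900 Pa / 139000 m = 6.47×10⁻³ Pa/m
Geostrophic balance (pressure-gradient force = Coriolis force):
V_g = (1/(fρ)) |∂P/∂n| = 6.47×10⁻³ / (1.43×10⁻⁴ × 1.12) = 40.4 m/s
Converting: 40.4 m/s × 1.944 = 79 knots

79 knots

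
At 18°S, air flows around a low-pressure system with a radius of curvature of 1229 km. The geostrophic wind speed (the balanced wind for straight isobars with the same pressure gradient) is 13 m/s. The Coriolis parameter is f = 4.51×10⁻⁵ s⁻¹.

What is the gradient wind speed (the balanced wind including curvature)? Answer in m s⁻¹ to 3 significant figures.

Around a low, centrifugal force acts outward with Coriolis, so pressure-gradient force balances both:
(1/ρ)|∂P/∂n| = fV + V²/R  →  V² + fR·V − fR·V_g = 0
With fR = 4.51×10⁻⁵ × 1229×10³ m = 55.4 m/s:
V = [−fR + √((fR)² + 4 fR V_g)]/2 = [−55.4 + √(55.4² + 4×55.4×13)]/2 = 10.9 m/s
Subgeostrophic (V < V_g = 13 m/s), as expected around a low.

10.9 m s⁻¹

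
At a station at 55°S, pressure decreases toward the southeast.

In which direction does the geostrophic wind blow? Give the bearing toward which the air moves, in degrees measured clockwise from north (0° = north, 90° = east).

The pressure-gradient force points toward the southeast (bearing 135°).
Geostrophic balance: in the Southern Hemisphere the Coriolis force deflects motion to the left, so the geostrophic wind blows 90° to the left of the pressure-gradient force (low pressure on the right).
Rotating 135° by 90° counterclockwise gives 045° — the wind blows toward the northeast.

045°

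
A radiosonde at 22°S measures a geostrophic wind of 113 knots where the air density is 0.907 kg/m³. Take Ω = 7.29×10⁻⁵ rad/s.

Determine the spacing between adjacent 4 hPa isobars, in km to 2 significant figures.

140 km

Coriolis parameter at 22°S:
f = 2Ω sin φ = 2 × 7.29×10⁻⁵ × sin 22° = 5.46×10⁻⁵ s⁻¹
Wind speed in SI: 113 knots = 58.1 m/s
Geostrophic balance rearranged: |∂P/∂n| = f ρ V_g
|∂P/∂n| = 5.46×10⁻⁵ × 0.907 × 58.1 = 2.88×10⁻³ Pa/m
Isobar spacing: Δn = ΔP/|∂P/∂n| = 400 Pa / 2.88×10⁻³ Pa/m = 138900 m ≈ 140 km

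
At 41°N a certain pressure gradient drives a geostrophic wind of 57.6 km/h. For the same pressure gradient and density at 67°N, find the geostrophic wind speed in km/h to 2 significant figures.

With the same pressure gradient and density, V_g ∝ 1/f ∝ 1/sin φ.
V₂ = V₁ · sin φ₁ / sin φ₂ = 57.6 × sin 41° / sin 67°
V₂ = 57.6 × 0.6561/0.9205 = 41 km/h

41 km/h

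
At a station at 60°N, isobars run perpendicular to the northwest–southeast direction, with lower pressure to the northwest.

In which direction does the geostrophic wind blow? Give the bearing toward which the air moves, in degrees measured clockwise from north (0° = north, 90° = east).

The pressure-gradient force points toward the northwest (bearing 315°).
Geostrophic balance: in the Northern Hemisphere the Coriolis force deflects motion to the right, so the geostrophic wind blows 90° to the right of the pressure-gradient force (low pressure on the left).
Rotating 315° by 90° clockwise gives 045° — the wind blows toward the northeast.

045°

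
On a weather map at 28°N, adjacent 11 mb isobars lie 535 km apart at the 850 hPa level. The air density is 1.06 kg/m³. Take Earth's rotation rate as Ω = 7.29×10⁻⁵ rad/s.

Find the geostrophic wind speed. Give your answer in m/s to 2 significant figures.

Coriolis parameter at 28°N:
f = 2Ω sin φ = 2 × 7.29×10⁻⁵ × sin 28° = 6.84×10⁻⁵ s⁻¹
Pressure gradient: |∂P/∂n| = 1100 Pa / 535000 m = 2.06×10⁻³ Pa/m
Geostrophic balance (pressure-gradient force = Coriolis force):
V_g = (1/(fρ)) |∂P/∂n| = 2.06×10⁻³ / (6.84×10⁻⁵ × 1.06) = 28.3 m/s

28 m/s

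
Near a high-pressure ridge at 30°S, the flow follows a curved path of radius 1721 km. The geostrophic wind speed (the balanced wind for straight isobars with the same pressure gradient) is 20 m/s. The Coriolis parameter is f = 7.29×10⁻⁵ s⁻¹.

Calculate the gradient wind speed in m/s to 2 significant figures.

Around a high, pressure-gradient force acts outward with centrifugal, so Coriolis balances both:
fV = (1/ρ)|∂P/∂n| + V²/R  →  V² − fR·V + fR·V_g = 0
With fR = 7.29×10⁻⁵ × 1721×10³ m = 125 m/s:
V = [fR − √((fR)² − 4 fR V_g)]/2 = [125 − √(125² − 4×125×20)]/2 = 25 m/s
Supergeostrophic (V > V_g = 20 m/s), as expected around a high.

25 m/s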